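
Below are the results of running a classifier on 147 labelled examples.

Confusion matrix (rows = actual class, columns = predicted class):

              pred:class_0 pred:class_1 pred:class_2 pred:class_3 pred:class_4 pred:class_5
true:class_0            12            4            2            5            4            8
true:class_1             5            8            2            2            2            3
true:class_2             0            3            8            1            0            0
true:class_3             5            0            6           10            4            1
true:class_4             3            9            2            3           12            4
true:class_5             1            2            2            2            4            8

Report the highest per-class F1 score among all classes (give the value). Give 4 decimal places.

Per-class F1 score (2·TP/(2·TP+FP+FN)):
  class_0: TP=12, FP=5+0+5+3+1=14, FN=4+2+5+4+8=23 → 24/61 = 0.39344
  class_1: TP=8, FP=4+3+0+9+2=18, FN=5+2+2+2+3=14 → 16/48 = 0.33333
  class_2: TP=8, FP=2+2+6+2+2=14, FN=0+3+1+0+0=4 → 16/34 = 0.47059
  class_3: TP=10, FP=5+2+1+3+2=13, FN=5+0+6+4+1=16 → 20/49 = 0.40816
  class_4: TP=12, FP=4+2+0+4+4=14, FN=3+9+2+3+4=21 → 24/59 = 0.40678
  class_5: TP=8, FP=8+3+0+1+4=16, FN=1+2+2+2+4=11 → 16/43 = 0.37209
Highest is class 'class_2' with F1 score = 0.4706.

0.4706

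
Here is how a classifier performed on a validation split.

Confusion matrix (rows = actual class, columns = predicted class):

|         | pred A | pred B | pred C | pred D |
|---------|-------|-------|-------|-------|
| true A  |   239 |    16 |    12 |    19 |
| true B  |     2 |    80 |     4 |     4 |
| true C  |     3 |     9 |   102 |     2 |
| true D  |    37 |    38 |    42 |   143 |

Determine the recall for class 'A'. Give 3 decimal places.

recall = TP/(TP+FN).
A: TP=239, FN=16+12+19=47 → 239/286 = 0.8357

0.836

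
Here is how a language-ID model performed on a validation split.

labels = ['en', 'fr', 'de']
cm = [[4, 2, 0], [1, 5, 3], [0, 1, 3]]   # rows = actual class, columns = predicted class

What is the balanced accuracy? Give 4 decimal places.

Balanced accuracy = mean of per-class recall.
  en: recall = 4/6 = 0.66667
  fr: recall = 5/9 = 0.55556
  de: recall = 3/4 = 0.75000
Mean = (0.66667 + 0.55556 + 0.75000) / 3 = 0.6574

0.6574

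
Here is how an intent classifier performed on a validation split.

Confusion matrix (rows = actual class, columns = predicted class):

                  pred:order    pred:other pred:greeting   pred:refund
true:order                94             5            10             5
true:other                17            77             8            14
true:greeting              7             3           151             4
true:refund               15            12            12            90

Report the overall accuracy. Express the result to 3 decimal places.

0.786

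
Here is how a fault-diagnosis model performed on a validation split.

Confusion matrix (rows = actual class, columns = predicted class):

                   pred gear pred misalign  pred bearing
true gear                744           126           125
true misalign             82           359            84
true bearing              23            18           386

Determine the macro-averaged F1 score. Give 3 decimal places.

Per-class F1 score (2·TP/(2·TP+FP+FN)):
  gear: TP=744, FP=82+23=105, FN=126+125=251 → 1488/1844 = 0.8069
  misalign: TP=359, FP=126+18=144, FN=82+84=166 → 718/1028 = 0.6984
  bearing: TP=386, FP=125+84=209, FN=23+18=41 → 772/1022 = 0.7554
Macro-F1 score = mean = (0.8069 + 0.6984 + 0.7554) / 3 = 0.754

0.754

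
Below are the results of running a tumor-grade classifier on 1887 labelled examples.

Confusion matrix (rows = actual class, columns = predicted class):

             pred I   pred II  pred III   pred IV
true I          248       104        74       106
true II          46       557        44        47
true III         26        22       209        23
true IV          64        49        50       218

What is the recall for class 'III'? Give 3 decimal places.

One-vs-rest for 'III': TP = diagonal; FP = other classes predicted 'III'; FN = 'III' predicted as other.
recall = TP/(TP+FN).
III: TP=209, FN=26+22+23=71 → 209/280 = 0.7464

0.746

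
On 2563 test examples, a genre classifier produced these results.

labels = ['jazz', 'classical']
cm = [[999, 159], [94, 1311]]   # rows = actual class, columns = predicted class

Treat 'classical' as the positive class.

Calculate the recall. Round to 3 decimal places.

Recall = TP/(TP+FN) = 1311/(1311+94) = 1311/1405 = 0.933

0.933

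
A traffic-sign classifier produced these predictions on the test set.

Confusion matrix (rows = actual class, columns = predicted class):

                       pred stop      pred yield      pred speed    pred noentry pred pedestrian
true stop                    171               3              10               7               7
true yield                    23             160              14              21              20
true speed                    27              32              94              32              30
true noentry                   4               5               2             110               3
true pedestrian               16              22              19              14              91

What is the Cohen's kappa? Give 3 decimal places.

Observed agreement pₒ = trace/N = 626/937 = 0.6681
Expected agreement pₑ = Σ (rowᵢ·colᵢ)/N² = (198·241 + 238·222 + 215·139 + 124·184 + 162·151)/937² = 0.2024
κ = (pₒ − pₑ)/(1 − pₑ) = (0.6681 − 0.2024)/(1 − 0.2024) = 0.584

0.584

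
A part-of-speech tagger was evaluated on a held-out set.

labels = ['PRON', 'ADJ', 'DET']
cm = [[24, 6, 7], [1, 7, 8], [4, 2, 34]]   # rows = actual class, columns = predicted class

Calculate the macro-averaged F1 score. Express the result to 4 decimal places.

Per-class F1 score (2·TP/(2·TP+FP+FN)):
  PRON: TP=24, FP=1+4=5, FN=6+7=13 → 48/66 = 0.72727
  ADJ: TP=7, FP=6+2=8, FN=1+8=9 → 14/31 = 0.45161
  DET: TP=34, FP=7+8=15, FN=4+2=6 → 68/89 = 0.76404
Macro-F1 score = mean = (0.72727 + 0.45161 + 0.76404) / 3 = 0.6476

0.6476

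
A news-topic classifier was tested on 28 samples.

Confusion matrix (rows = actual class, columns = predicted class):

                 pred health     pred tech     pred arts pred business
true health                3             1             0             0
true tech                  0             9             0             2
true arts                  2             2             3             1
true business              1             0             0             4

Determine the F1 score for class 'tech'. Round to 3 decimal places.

0.783

One-vs-rest for 'tech': TP = diagonal; FP = other classes predicted 'tech'; FN = 'tech' predicted as other.
F1 score = 2·TP/(2·TP+FP+FN).
tech: TP=9, FP=1+2+0=3, FN=0+0+2=2 → 18/23 = 0.7826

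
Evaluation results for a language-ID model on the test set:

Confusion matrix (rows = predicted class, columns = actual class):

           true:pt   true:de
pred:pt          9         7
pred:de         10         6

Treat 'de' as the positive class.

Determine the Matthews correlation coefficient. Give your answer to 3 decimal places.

-0.064

MCC = (TP·TN − FP·FN) / √((TP+FP)(TP+FN)(TN+FP)(TN+FN))
Numerator = 6·9 − 10·7 = -16
Denominator = √(16·13·19·16) = √63232 = 251.4597
MCC = -16 / 251.4597 = -0.064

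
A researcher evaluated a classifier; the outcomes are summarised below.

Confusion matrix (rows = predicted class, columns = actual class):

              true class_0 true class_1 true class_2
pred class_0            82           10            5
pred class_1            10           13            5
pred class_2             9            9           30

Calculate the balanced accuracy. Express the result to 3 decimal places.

Balanced accuracy = mean of per-class recall.
  class_0: recall = 82/101 = 0.8119
  class_1: recall = 13/32 = 0.4063
  class_2: recall = 30/40 = 0.7500
Mean = (0.8119 + 0.4063 + 0.7500) / 3 = 0.656

0.656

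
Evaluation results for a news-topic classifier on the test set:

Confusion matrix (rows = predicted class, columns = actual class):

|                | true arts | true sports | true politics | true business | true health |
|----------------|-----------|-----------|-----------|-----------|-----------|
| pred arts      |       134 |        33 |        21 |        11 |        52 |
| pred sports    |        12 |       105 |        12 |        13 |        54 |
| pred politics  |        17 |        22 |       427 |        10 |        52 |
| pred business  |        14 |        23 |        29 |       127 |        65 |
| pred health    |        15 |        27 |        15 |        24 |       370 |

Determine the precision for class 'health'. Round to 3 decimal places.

precision = TP/(TP+FP).
health: TP=370, FP=15+27+15+24=81 → 370/451 = 0.8204

0.820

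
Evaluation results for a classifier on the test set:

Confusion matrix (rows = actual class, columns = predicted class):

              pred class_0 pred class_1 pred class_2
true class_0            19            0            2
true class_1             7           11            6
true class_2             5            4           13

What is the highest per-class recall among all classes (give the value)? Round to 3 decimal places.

0.905

Per-class recall (TP/(TP+FN)):
  class_0: TP=19, FN=0+2=2 → 19/21 = 0.9048
  class_1: TP=11, FN=7+6=13 → 11/24 = 0.4583
  class_2: TP=13, FN=5+4=9 → 13/22 = 0.5909
Highest is class 'class_0' with recall = 0.905.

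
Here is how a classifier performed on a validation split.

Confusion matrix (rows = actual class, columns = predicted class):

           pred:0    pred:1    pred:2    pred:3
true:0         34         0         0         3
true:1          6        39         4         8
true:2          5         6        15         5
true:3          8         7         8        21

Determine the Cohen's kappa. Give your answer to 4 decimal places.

0.5210

Observed agreement pₒ = trace/N = 109/169 = 0.64497
Expected agreement pₑ = Σ (rowᵢ·colᵢ)/N² = (37·53 + 57·52 + 31·27 + 44·37)/169² = 0.25874
κ = (pₒ − pₑ)/(1 − pₑ) = (0.64497 − 0.25874)/(1 − 0.25874) = 0.5210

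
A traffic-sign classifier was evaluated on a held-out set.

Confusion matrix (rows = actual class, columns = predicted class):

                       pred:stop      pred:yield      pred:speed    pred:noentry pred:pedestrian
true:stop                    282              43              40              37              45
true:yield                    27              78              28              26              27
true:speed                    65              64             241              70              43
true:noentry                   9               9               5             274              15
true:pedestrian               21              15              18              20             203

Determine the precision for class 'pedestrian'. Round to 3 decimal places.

precision = TP/(TP+FP).
pedestrian: TP=203, FP=45+27+43+15=130 → 203/333 = 0.6096

0.610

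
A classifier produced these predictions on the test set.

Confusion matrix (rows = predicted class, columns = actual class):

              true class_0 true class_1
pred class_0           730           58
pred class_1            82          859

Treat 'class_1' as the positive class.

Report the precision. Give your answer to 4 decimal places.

0.9129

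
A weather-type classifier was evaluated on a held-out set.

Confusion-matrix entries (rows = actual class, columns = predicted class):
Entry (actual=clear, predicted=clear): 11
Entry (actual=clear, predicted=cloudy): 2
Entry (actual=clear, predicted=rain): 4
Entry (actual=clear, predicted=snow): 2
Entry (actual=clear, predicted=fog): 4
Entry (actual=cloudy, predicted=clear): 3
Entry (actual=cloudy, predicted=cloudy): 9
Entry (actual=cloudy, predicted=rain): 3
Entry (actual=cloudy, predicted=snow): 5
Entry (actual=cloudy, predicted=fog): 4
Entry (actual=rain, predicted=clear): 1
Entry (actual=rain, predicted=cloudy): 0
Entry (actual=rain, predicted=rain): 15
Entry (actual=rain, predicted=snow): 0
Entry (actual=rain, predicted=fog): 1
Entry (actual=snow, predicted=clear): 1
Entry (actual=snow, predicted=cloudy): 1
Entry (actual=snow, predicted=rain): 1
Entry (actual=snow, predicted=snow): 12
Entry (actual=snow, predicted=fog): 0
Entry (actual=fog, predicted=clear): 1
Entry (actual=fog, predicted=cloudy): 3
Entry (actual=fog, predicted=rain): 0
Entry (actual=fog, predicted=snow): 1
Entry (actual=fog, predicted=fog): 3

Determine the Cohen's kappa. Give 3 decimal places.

Observed agreement pₒ = trace/N = 50/87 = 0.5747
Expected agreement pₑ = Σ (rowᵢ·colᵢ)/N² = (23·17 + 24·15 + 17·23 + 15·20 + 8·12)/87² = 0.2032
κ = (pₒ − pₑ)/(1 − pₑ) = (0.5747 − 0.2032)/(1 − 0.2032) = 0.466

0.466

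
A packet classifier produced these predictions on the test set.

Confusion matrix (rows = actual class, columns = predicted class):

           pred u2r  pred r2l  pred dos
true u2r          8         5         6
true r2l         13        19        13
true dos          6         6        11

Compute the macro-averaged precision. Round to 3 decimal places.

Per-class precision (TP/(TP+FP)):
  u2r: TP=8, FP=13+6=19 → 8/27 = 0.2963
  r2l: TP=19, FP=5+6=11 → 19/30 = 0.6333
  dos: TP=11, FP=6+13=19 → 11/30 = 0.3667
Macro-precision = mean = (0.2963 + 0.6333 + 0.3667) / 3 = 0.432

0.432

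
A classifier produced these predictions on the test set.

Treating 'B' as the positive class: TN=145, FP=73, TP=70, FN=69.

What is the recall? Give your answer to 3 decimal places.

0.504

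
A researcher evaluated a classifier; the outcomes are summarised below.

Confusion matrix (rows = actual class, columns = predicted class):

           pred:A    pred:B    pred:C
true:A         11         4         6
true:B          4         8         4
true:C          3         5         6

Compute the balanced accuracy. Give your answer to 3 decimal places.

0.484

Balanced accuracy = mean of per-class recall.
  A: recall = 11/21 = 0.5238
  B: recall = 8/16 = 0.5000
  C: recall = 6/14 = 0.4286
Mean = (0.5238 + 0.5000 + 0.4286) / 3 = 0.484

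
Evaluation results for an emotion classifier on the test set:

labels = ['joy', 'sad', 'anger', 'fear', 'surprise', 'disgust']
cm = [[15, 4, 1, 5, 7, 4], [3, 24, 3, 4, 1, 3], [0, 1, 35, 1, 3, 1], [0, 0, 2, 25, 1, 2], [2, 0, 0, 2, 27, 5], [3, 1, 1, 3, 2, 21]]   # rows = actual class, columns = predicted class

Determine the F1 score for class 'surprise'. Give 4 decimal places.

0.7013

Take TP from the diagonal, FP from the rest of the 'surprise' prediction marginal, FN from the rest of the 'surprise' actual marginal.
F1 score = 2·TP/(2·TP+FP+FN).
surprise: TP=27, FP=7+1+3+1+2=14, FN=2+0+0+2+5=9 → 54/77 = 0.70130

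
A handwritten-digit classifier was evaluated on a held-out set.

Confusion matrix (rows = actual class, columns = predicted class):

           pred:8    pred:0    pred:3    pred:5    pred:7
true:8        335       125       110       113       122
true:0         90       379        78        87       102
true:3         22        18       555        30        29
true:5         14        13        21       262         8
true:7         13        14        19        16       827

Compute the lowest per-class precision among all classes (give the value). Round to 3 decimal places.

Per-class precision (TP/(TP+FP)):
  8: TP=335, FP=90+22+14+13=139 → 335/474 = 0.7068
  0: TP=379, FP=125+18+13+14=170 → 379/549 = 0.6903
  3: TP=555, FP=110+78+21+19=228 → 555/783 = 0.7088
  5: TP=262, FP=113+87+30+16=246 → 262/508 = 0.5157
  7: TP=827, FP=122+102+29+8=261 → 827/1088 = 0.7601
Lowest is class '5' with precision = 0.516.

0.516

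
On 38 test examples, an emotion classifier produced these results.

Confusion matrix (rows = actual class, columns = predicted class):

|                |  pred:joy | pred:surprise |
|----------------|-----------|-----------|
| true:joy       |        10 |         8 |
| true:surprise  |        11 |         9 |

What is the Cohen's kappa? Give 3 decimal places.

Observed agreement pₒ = trace/N = 19/38 = 0.5000
Expected agreement pₑ = Σ (rowᵢ·colᵢ)/N² = (18·21 + 20·17)/38² = 0.4972
κ = (pₒ − pₑ)/(1 − pₑ) = (0.5000 − 0.4972)/(1 − 0.4972) = 0.006

0.006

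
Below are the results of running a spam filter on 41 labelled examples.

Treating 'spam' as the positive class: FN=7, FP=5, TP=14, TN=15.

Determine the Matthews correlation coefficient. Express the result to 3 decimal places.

0.418

MCC = (TP·TN − FP·FN) / √((TP+FP)(TP+FN)(TN+FP)(TN+FN))
Numerator = 14·15 − 5·7 = 175
Denominator = √(19·21·20·22) = √175560 = 418.9988
MCC = 175 / 418.9988 = 0.418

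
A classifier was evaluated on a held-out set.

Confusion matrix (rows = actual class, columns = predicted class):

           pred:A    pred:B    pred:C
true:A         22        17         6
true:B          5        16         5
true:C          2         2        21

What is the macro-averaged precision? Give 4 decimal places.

Per-class precision (TP/(TP+FP)):
  A: TP=22, FP=5+2=7 → 22/29 = 0.75862
  B: TP=16, FP=17+2=19 → 16/35 = 0.45714
  C: TP=21, FP=6+5=11 → 21/32 = 0.65625
Macro-precision = mean = (0.75862 + 0.45714 + 0.65625) / 3 = 0.6240

0.6240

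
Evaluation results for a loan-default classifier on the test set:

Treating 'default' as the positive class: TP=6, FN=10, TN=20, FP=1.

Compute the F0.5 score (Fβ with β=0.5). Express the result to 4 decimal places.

Fβ = (1+β²)·TP / ((1+β²)·TP + β²·FN + FP), with β²=1/4
= 1.25·6 / (1.25·6 + 0.25·10 + 1) = 0.6818

0.6818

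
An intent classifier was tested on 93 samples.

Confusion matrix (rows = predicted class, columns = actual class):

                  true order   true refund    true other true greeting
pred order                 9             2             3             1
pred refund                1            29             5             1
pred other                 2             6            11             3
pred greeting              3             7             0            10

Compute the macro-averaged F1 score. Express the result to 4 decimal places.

Per-class F1 score (2·TP/(2·TP+FP+FN)):
  order: TP=9, FP=2+3+1=6, FN=1+2+3=6 → 18/30 = 0.60000
  refund: TP=29, FP=1+5+1=7, FN=2+6+7=15 → 58/80 = 0.72500
  other: TP=11, FP=2+6+3=11, FN=3+5+0=8 → 22/41 = 0.53659
  greeting: TP=10, FP=3+7+0=10, FN=1+1+3=5 → 20/35 = 0.57143
Macro-F1 score = mean = (0.60000 + 0.72500 + 0.53659 + 0.57143) / 4 = 0.6083

0.6083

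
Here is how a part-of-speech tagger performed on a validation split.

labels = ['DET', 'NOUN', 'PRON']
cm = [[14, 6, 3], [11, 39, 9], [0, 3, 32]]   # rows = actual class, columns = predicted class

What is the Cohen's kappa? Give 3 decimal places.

Observed agreement pₒ = trace/N = 85/117 = 0.7265
Expected agreement pₑ = Σ (rowᵢ·colᵢ)/N² = (23·25 + 59·48 + 35·44)/117² = 0.3614
κ = (pₒ − pₑ)/(1 − pₑ) = (0.7265 − 0.3614)/(1 − 0.3614) = 0.572

0.572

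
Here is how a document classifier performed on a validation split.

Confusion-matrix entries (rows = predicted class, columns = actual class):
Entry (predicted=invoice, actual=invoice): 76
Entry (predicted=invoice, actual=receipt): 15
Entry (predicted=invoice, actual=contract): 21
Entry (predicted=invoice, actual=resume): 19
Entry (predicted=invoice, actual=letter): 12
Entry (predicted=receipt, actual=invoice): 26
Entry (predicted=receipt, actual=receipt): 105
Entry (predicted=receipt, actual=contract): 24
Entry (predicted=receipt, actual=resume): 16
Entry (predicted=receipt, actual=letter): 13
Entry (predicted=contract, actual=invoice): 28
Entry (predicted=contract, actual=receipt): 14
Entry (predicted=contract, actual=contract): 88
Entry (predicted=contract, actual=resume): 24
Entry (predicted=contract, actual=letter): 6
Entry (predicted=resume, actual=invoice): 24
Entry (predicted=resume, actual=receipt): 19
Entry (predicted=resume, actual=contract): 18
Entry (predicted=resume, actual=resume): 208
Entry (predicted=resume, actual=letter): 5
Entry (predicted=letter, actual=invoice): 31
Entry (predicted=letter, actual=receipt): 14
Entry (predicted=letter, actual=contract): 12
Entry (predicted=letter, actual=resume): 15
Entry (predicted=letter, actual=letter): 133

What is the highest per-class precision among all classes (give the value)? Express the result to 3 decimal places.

Per-class precision (TP/(TP+FP)):
  invoice: TP=76, FP=15+21+19+12=67 → 76/143 = 0.5315
  receipt: TP=105, FP=26+24+16+13=79 → 105/184 = 0.5707
  contract: TP=88, FP=28+14+24+6=72 → 88/160 = 0.5500
  resume: TP=208, FP=24+19+18+5=66 → 208/274 = 0.7591
  letter: TP=133, FP=31+14+12+15=72 → 133/205 = 0.6488
Highest is class 'resume' with precision = 0.759.

0.759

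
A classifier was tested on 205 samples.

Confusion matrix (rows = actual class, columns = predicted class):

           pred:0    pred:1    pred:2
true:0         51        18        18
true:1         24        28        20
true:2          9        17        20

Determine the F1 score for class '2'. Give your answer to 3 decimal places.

0.385

F1 score = 2·TP/(2·TP+FP+FN).
2: TP=20, FP=18+20=38, FN=9+17=26 → 40/104 = 0.3846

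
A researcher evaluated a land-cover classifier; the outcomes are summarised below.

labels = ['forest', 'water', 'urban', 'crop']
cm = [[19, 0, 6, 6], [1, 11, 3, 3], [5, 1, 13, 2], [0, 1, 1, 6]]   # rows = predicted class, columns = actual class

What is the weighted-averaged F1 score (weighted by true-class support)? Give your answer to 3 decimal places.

0.615

Per-class F1 score (2·TP/(2·TP+FP+FN)):
  forest: TP=19, FP=0+6+6=12, FN=1+5+0=6 → 38/56 = 0.6786
  water: TP=11, FP=1+3+3=7, FN=0+1+1=2 → 22/31 = 0.7097
  urban: TP=13, FP=5+1+2=8, FN=6+3+1=10 → 26/44 = 0.5909
  crop: TP=6, FP=0+1+1=2, FN=6+3+2=11 → 12/25 = 0.4800
Weighted-F1 score = Σ (supportᵢ/N)·F1 scoreᵢ with N=78: (25/78)·0.6786 + (13/78)·0.7097 + (23/78)·0.5909 + (17/78)·0.4800 = 0.615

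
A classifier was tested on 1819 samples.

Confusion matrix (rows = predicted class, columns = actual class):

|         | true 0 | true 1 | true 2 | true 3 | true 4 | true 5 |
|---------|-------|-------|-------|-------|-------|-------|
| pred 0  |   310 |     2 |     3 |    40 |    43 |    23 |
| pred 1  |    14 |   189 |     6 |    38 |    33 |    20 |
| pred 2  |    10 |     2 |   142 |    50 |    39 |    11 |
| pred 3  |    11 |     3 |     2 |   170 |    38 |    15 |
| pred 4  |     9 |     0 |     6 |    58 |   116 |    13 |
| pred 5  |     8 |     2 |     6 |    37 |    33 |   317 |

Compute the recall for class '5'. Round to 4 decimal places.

0.7945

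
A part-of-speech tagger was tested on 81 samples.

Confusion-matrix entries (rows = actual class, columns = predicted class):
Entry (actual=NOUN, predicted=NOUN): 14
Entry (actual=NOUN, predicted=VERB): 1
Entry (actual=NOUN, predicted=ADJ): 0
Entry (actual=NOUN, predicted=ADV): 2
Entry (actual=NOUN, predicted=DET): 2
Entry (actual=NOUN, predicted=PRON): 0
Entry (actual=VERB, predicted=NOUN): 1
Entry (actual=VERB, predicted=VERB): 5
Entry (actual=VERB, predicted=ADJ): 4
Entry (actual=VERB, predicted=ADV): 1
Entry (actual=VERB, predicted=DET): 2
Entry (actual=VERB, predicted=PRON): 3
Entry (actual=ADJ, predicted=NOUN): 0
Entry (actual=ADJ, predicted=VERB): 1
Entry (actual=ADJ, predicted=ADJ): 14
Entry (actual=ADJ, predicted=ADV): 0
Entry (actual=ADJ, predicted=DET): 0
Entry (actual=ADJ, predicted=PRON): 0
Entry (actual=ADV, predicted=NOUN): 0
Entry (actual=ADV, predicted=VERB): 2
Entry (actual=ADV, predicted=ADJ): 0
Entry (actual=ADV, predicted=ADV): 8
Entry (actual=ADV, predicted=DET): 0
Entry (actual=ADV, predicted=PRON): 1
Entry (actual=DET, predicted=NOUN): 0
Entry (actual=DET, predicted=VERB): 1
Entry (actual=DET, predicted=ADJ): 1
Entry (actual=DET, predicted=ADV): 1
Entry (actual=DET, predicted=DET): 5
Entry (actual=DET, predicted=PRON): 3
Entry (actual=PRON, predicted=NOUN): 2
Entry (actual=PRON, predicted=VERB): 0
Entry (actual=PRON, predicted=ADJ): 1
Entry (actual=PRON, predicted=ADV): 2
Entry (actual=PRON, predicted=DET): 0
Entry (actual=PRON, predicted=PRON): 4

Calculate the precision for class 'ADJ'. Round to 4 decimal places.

0.7000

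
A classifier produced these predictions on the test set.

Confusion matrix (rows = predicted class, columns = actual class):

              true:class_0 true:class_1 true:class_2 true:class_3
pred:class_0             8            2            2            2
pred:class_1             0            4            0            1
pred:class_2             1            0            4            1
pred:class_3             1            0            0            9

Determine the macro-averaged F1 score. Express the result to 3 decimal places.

Per-class F1 score (2·TP/(2·TP+FP+FN)):
  class_0: TP=8, FP=2+2+2=6, FN=0+1+1=2 → 16/24 = 0.6667
  class_1: TP=4, FP=0+0+1=1, FN=2+0+0=2 → 8/11 = 0.7273
  class_2: TP=4, FP=1+0+1=2, FN=2+0+0=2 → 8/12 = 0.6667
  class_3: TP=9, FP=1+0+0=1, FN=2+1+1=4 → 18/23 = 0.7826
Macro-F1 score = mean = (0.6667 + 0.7273 + 0.6667 + 0.7826) / 4 = 0.711

0.711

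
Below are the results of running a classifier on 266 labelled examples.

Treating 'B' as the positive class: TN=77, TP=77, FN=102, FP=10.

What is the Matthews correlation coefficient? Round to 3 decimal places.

0.315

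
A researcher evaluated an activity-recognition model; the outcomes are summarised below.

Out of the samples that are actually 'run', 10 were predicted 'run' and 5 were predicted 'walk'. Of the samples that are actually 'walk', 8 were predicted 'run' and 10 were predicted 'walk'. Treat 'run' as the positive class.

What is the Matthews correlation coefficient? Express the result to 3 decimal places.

MCC = (TP·TN − FP·FN) / √((TP+FP)(TP+FN)(TN+FP)(TN+FN))
Numerator = 10·10 − 8·5 = 60
Denominator = √(18·15·18·15) = √72900 = 270.0000
MCC = 60 / 270.0000 = 0.222

0.222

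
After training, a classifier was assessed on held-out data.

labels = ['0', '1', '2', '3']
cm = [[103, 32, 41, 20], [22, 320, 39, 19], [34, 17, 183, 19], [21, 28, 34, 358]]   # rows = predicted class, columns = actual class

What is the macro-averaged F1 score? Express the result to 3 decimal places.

0.713

Per-class F1 score (2·TP/(2·TP+FP+FN)):
  0: TP=103, FP=32+41+20=93, FN=22+34+21=77 → 206/376 = 0.5479
  1: TP=320, FP=22+39+19=80, FN=32+17+28=77 → 640/797 = 0.8030
  2: TP=183, FP=34+17+19=70, FN=41+39+34=114 → 366/550 = 0.6655
  3: TP=358, FP=21+28+34=83, FN=20+19+19=58 → 716/857 = 0.8355
Macro-F1 score = mean = (0.5479 + 0.8030 + 0.6655 + 0.8355) / 4 = 0.713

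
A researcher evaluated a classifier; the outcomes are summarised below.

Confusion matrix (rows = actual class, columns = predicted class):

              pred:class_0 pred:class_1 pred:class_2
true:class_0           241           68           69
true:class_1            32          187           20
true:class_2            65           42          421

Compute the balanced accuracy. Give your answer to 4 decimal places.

0.7391

Balanced accuracy = mean of per-class recall.
  class_0: recall = 241/378 = 0.63757
  class_1: recall = 187/239 = 0.78243
  class_2: recall = 421/528 = 0.79735
Mean = (0.63757 + 0.78243 + 0.79735) / 3 = 0.7391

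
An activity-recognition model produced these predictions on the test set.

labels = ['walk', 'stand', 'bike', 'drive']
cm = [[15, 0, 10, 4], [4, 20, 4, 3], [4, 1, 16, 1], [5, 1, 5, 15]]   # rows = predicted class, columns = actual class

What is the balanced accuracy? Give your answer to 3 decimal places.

0.639

Balanced accuracy = mean of per-class recall.
  walk: recall = 15/28 = 0.5357
  stand: recall = 20/22 = 0.9091
  bike: recall = 16/35 = 0.4571
  drive: recall = 15/23 = 0.6522
Mean = (0.5357 + 0.9091 + 0.4571 + 0.6522) / 4 = 0.639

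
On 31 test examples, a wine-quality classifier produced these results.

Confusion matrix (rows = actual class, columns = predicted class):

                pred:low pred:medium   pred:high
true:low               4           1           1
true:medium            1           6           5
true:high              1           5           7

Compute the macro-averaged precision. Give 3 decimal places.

0.568

Per-class precision (TP/(TP+FP)):
  low: TP=4, FP=1+1=2 → 4/6 = 0.6667
  medium: TP=6, FP=1+5=6 → 6/12 = 0.5000
  high: TP=7, FP=1+5=6 → 7/13 = 0.5385
Macro-precision = mean = (0.6667 + 0.5000 + 0.5385) / 3 = 0.568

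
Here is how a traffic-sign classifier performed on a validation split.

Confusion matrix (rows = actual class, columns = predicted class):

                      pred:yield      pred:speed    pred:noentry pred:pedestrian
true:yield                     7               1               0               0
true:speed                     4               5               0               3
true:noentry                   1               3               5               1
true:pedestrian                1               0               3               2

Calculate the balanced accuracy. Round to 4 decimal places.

0.5313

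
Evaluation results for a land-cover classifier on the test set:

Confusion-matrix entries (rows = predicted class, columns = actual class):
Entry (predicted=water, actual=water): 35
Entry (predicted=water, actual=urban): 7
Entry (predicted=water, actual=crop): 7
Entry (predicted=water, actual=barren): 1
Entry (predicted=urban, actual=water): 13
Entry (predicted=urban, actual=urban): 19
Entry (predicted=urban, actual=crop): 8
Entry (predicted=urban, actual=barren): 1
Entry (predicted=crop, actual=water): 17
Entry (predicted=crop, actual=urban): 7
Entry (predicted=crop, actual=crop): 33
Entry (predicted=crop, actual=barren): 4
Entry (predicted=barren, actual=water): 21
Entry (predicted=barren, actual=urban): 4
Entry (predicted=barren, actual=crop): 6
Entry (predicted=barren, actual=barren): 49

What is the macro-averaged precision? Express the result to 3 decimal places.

0.579

Per-class precision (TP/(TP+FP)):
  water: TP=35, FP=7+7+1=15 → 35/50 = 0.7000
  urban: TP=19, FP=13+8+1=22 → 19/41 = 0.4634
  crop: TP=33, FP=17+7+4=28 → 33/61 = 0.5410
  barren: TP=49, FP=21+4+6=31 → 49/80 = 0.6125
Macro-precision = mean = (0.7000 + 0.4634 + 0.5410 + 0.6125) / 4 = 0.579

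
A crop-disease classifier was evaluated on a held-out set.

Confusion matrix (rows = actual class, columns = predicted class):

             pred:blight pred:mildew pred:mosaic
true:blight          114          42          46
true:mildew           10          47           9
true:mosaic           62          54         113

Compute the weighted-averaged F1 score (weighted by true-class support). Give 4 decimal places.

Per-class F1 score (2·TP/(2·TP+FP+FN)):
  blight: TP=114, FP=10+62=72, FN=42+46=88 → 228/388 = 0.58763
  mildew: TP=47, FP=42+54=96, FN=10+9=19 → 94/209 = 0.44976
  mosaic: TP=113, FP=46+9=55, FN=62+54=116 → 226/397 = 0.56927
Weighted-F1 score = Σ (supportᵢ/N)·F1 scoreᵢ with N=497: (202/497)·0.58763 + (66/497)·0.44976 + (229/497)·0.56927 = 0.5609

0.5609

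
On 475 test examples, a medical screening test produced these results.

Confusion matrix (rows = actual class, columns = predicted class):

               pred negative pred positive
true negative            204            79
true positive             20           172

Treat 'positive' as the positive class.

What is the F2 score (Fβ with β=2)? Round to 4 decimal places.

0.8440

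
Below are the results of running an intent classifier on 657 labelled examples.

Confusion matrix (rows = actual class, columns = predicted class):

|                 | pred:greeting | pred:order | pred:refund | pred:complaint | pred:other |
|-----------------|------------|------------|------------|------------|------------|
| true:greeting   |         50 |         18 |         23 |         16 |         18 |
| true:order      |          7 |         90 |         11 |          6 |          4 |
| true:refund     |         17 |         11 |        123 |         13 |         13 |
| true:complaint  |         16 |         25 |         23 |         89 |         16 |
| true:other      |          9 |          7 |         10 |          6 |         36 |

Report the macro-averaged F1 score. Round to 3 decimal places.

Per-class F1 score (2·TP/(2·TP+FP+FN)):
  greeting: TP=50, FP=7+17+16+9=49, FN=18+23+16+18=75 → 100/224 = 0.4464
  order: TP=90, FP=18+11+25+7=61, FN=7+11+6+4=28 → 180/269 = 0.6691
  refund: TP=123, FP=23+11+23+10=67, FN=17+11+13+13=54 → 246/367 = 0.6703
  complaint: TP=89, FP=16+6+13+6=41, FN=16+25+23+16=80 → 178/299 = 0.5953
  other: TP=36, FP=18+4+13+16=51, FN=9+7+10+6=32 → 72/155 = 0.4645
Macro-F1 score = mean = (0.4464 + 0.6691 + 0.6703 + 0.5953 + 0.4645) / 5 = 0.569

0.569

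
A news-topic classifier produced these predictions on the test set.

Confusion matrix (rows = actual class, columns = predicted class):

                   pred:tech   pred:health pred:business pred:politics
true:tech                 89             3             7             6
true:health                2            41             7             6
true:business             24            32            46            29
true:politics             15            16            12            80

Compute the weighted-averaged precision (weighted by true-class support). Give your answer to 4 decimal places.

Per-class precision (TP/(TP+FP)):
  tech: TP=89, FP=2+24+15=41 → 89/130 = 0.68462
  health: TP=41, FP=3+32+16=51 → 41/92 = 0.44565
  business: TP=46, FP=7+7+12=26 → 46/72 = 0.63889
  politics: TP=80, FP=6+6+29=41 → 80/121 = 0.66116
Weighted-precision = Σ (supportᵢ/N)·precisionᵢ with N=415: (105/415)·0.68462 + (56/415)·0.44565 + (131/415)·0.63889 + (123/415)·0.66116 = 0.6310

0.6310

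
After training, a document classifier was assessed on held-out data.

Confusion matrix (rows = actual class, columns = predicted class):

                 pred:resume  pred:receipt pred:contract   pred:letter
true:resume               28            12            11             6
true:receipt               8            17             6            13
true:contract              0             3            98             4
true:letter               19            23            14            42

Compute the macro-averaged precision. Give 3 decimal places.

Per-class precision (TP/(TP+FP)):
  resume: TP=28, FP=8+0+19=27 → 28/55 = 0.5091
  receipt: TP=17, FP=12+3+23=38 → 17/55 = 0.3091
  contract: TP=98, FP=11+6+14=31 → 98/129 = 0.7597
  letter: TP=42, FP=6+13+4=23 → 42/65 = 0.6462
Macro-precision = mean = (0.5091 + 0.3091 + 0.7597 + 0.6462) / 4 = 0.556

0.556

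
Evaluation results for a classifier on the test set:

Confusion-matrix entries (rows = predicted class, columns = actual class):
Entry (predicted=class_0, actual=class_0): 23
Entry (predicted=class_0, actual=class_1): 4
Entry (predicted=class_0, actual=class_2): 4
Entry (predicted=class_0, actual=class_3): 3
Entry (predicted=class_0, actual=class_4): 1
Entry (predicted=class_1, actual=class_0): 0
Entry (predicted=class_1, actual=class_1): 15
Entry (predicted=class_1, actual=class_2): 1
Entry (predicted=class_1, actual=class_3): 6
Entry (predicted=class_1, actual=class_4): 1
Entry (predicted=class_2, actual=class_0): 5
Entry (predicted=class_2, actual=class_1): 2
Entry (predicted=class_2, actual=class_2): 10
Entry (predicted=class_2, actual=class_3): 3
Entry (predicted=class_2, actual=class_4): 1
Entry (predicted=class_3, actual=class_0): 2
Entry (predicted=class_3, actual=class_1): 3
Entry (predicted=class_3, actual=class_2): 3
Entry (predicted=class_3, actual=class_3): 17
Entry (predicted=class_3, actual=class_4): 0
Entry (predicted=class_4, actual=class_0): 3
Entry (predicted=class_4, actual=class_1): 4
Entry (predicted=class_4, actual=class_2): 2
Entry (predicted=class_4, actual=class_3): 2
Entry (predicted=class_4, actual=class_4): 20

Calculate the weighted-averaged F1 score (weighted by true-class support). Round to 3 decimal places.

0.625

Per-class F1 score (2·TP/(2·TP+FP+FN)):
  class_0: TP=23, FP=4+4+3+1=12, FN=0+5+2+3=10 → 46/68 = 0.6765
  class_1: TP=15, FP=0+1+6+1=8, FN=4+2+3+4=13 → 30/51 = 0.5882
  class_2: TP=10, FP=5+2+3+1=11, FN=4+1+3+2=10 → 20/41 = 0.4878
  class_3: TP=17, FP=2+3+3+0=8, FN=3+6+3+2=14 → 34/56 = 0.6071
  class_4: TP=20, FP=3+4+2+2=11, FN=1+1+1+0=3 → 40/54 = 0.7407
Weighted-F1 score = Σ (supportᵢ/N)·F1 scoreᵢ with N=135: (33/135)·0.6765 + (28/135)·0.5882 + (20/135)·0.4878 + (31/135)·0.6071 + (23/135)·0.7407 = 0.625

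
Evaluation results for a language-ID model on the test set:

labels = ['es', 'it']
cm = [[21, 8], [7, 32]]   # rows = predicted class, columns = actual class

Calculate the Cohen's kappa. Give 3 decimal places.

Observed agreement pₒ = trace/N = 53/68 = 0.7794
Expected agreement pₑ = Σ (rowᵢ·colᵢ)/N² = (28·29 + 40·39)/68² = 0.5130
κ = (pₒ − pₑ)/(1 − pₑ) = (0.7794 − 0.5130)/(1 − 0.5130) = 0.547

0.547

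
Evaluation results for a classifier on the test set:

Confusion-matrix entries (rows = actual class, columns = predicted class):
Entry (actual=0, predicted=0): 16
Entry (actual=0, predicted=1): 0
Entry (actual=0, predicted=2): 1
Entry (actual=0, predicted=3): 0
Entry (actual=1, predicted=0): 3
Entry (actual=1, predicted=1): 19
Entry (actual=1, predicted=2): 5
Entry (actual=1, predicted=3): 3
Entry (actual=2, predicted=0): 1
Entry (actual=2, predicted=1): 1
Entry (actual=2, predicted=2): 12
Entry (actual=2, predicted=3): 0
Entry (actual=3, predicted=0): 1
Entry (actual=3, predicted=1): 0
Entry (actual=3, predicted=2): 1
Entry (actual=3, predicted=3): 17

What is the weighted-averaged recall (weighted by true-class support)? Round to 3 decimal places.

Per-class recall (TP/(TP+FN)):
  0: TP=16, FN=0+1+0=1 → 16/17 = 0.9412
  1: TP=19, FN=3+5+3=11 → 19/30 = 0.6333
  2: TP=12, FN=1+1+0=2 → 12/14 = 0.8571
  3: TP=17, FN=1+0+1=2 → 17/19 = 0.8947
Weighted-recall = Σ (supportᵢ/N)·recallᵢ with N=80: (17/80)·0.9412 + (30/80)·0.6333 + (14/80)·0.8571 + (19/80)·0.8947 = 0.800

0.800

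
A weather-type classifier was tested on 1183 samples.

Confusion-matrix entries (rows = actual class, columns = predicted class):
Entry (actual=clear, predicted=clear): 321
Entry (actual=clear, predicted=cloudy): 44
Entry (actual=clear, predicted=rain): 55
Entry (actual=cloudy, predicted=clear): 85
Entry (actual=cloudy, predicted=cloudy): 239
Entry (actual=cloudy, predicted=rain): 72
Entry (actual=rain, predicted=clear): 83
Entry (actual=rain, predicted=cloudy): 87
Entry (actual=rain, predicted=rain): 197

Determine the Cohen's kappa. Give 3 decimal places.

Observed agreement pₒ = trace/N = 757/1183 = 0.6399
Expected agreement pₑ = Σ (rowᵢ·colᵢ)/N² = (420·489 + 396·370 + 367·324)/1183² = 0.3364
κ = (pₒ − pₑ)/(1 − pₑ) = (0.6399 − 0.3364)/(1 − 0.3364) = 0.457

0.457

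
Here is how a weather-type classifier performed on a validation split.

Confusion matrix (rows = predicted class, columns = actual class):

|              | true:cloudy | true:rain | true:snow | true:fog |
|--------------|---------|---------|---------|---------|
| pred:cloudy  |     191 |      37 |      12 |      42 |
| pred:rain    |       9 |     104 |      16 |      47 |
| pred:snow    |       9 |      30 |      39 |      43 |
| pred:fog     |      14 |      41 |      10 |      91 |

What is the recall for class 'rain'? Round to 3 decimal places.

0.491

Take TP from the diagonal, FP from the rest of the 'rain' prediction marginal, FN from the rest of the 'rain' actual marginal.
recall = TP/(TP+FN).
rain: TP=104, FN=37+30+41=108 → 104/212 = 0.4906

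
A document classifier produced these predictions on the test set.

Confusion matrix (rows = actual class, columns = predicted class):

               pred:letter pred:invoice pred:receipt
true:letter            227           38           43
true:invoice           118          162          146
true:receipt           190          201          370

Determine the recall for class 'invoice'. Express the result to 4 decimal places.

0.3803

Take TP from the diagonal, FP from the rest of the 'invoice' prediction marginal, FN from the rest of the 'invoice' actual marginal.
recall = TP/(TP+FN).
invoice: TP=162, FN=118+146=264 → 162/426 = 0.38028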